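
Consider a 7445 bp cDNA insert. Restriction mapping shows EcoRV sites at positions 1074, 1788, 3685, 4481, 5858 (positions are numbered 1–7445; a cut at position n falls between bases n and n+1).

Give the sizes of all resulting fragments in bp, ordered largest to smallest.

Linear molecule, 5 cuts → 6 fragments:
  1074 − 0 = 1074 bp
  1788 − 1074 = 714 bp
  3685 − 1788 = 1897 bp
  4481 − 3685 = 796 bp
  5858 − 4481 = 1377 bp
  7445 − 5858 = 1587 bp
Sorted largest to smallest: 1897, 1587, 1377, 1074, 796, 714 bp.

1897, 1587, 1377, 1074, 796, 714 bp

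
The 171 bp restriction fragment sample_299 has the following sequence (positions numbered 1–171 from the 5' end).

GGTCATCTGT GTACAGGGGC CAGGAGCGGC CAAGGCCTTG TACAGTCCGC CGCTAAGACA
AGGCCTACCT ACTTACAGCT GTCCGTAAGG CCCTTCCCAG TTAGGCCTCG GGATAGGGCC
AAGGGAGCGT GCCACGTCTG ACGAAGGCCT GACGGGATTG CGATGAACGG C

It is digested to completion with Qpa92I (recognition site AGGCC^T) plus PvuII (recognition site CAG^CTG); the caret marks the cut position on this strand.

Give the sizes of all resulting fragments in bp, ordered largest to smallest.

Qpa92I sites (AGGCCT) start at positions 33, 61, 103, 145.
Qpa92I cuts after base 5 of each site (before the last base), so after positions 37, 65, 107, 149.
The PvuII site (CAGCTG) starts at position 76.
PvuII cuts after base 3 of each site, so after position 78.
Combined cut positions: 37, 65, 78, 107, 149.
Linear molecule, 5 cuts → 6 fragments:
  1–37 → 37 bp
  38–65 → 28 bp
  66–78 → 13 bp
  79–107 → 29 bp
  108–149 → 42 bp
  150–171 → 22 bp
Sorted largest to smallest: 42, 37, 29, 28, 22, 13 bp.

42, 37, 29, 28, 22, 13 bp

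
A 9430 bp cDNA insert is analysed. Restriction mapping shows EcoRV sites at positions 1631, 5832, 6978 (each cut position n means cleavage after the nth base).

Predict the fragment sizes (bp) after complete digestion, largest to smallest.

Linear molecule, 3 cuts → 4 fragments:
  1631 − 0 = 1631 bp
  5832 − 1631 = 4201 bp
  6978 − 5832 = 1146 bp
  9430 − 6978 = 2452 bp
Sorted largest to smallest: 4201, 2452, 1631, 1146 bp.

4201, 2452, 1631, 1146 bp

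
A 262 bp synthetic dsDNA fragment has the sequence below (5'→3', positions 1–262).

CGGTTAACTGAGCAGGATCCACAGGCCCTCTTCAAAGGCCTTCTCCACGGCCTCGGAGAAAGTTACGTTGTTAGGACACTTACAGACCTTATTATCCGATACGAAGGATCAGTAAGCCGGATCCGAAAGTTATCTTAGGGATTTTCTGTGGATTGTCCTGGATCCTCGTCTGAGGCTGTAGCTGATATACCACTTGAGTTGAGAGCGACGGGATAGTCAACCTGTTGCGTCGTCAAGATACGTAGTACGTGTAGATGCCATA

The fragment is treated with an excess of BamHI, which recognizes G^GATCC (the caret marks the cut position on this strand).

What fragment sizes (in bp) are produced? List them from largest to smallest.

104, 102, 41, 15 bp

BamHI sites (GGATCC) start at positions 15, 119, 160.
BamHI cuts after the first base of each site, so after positions 15, 119, 160.
Linear molecule, 3 cuts → 4 fragments:
  1–15 → 15 bp
  16–119 → 104 bp
  120–160 → 41 bp
  161–262 → 102 bp
Sorted largest to smallest: 104, 102, 41, 15 bp.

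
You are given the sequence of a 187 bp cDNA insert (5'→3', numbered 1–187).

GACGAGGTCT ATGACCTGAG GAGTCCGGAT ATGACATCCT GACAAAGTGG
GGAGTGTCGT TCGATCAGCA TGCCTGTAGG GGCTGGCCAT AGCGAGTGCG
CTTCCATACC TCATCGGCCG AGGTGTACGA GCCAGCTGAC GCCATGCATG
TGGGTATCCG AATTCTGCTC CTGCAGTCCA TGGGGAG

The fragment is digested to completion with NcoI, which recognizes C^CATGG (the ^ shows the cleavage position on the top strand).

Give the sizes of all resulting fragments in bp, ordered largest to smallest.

178, 9 bp

The NcoI site (CCATGG) starts at position 178.
NcoI cuts after the first base of each site, so after position 178.
Linear molecule, 1 cut → 2 fragments:
  1–178 → 178 bp
  179–187 → 9 bp
Sorted largest to smallest: 178, 9 bp.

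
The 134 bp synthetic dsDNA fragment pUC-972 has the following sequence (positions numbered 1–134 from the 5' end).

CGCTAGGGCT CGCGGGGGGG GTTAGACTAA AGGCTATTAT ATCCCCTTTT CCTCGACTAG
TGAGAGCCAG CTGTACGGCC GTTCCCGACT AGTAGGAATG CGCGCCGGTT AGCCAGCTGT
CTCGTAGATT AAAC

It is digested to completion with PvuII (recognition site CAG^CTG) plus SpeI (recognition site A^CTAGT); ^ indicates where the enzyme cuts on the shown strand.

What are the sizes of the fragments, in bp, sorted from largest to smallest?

PvuII sites (CAGCTG) start at positions 68, 114.
PvuII cuts after base 3 of each site, so after positions 70, 116.
SpeI sites (ACTAGT) start at positions 56, 88.
SpeI cuts after the first base of each site, so after positions 56, 88.
Combined cut positions: 56, 70, 88, 116.
Linear molecule, 4 cuts → 5 fragments:
  1–56 → 56 bp
  57–70 → 14 bp
  71–88 → 18 bp
  89–116 → 28 bp
  117–134 → 18 bp
Sorted largest to smallest: 56, 28, 18, 18, 14 bp.

56, 28, 18, 18, 14 bp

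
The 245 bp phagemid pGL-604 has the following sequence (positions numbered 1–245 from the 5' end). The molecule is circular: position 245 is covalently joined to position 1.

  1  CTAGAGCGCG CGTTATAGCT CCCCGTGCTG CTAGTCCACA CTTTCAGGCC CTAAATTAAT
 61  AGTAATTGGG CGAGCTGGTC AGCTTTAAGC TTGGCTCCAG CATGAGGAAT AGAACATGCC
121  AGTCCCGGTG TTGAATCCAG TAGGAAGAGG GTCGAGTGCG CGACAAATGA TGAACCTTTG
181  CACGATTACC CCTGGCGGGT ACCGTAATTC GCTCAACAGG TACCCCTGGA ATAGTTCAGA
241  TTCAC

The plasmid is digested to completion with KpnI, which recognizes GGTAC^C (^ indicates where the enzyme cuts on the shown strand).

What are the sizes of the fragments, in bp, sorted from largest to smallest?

224, 21 bp

KpnI sites (GGTACC) start at positions 198, 219.
KpnI cuts after base 5 of each site (before the last base), so after positions 202, 223.
Circular molecule, 2 cuts → 2 fragments:
  203–223 → 21 bp
  224–245 then 1–202 → 22 + 202 = 224 bp
Sorted largest to smallest: 224, 21 bp.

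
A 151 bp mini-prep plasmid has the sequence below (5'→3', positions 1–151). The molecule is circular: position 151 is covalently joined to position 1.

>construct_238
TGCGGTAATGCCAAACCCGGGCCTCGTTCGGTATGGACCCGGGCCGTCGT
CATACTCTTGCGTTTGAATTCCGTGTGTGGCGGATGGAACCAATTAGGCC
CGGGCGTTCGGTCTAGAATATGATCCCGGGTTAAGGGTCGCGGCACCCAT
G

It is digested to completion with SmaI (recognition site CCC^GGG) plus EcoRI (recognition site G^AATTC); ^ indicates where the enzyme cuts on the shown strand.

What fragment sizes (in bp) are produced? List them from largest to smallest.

42, 35, 26, 26, 22 bp

SmaI sites (CCCGGG) start at positions 16, 38, 99, 125.
SmaI cuts after base 3 of each site, so after positions 18, 40, 101, 127.
The EcoRI site (GAATTC) starts at position 66.
EcoRI cuts after the first base of each site, so after position 66.
Combined cut positions: 18, 40, 66, 101, 127.
Circular molecule, 5 cuts → 5 fragments:
  19–40 → 22 bp
  41–66 → 26 bp
  67–101 → 35 bp
  102–127 → 26 bp
  128–151 then 1–18 → 24 + 18 = 42 bp
Sorted largest to smallest: 42, 35, 26, 26, 22 bp.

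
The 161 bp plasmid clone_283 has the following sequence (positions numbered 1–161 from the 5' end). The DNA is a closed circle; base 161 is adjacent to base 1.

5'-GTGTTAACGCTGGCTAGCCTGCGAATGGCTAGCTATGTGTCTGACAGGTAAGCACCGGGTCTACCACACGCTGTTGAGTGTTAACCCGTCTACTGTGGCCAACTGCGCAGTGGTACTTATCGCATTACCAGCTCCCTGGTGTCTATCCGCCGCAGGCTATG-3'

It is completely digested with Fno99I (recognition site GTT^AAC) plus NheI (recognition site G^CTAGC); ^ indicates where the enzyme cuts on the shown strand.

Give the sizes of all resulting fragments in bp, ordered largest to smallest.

84, 54, 15, 8 bp

Fno99I sites (GTTAAC) start at positions 3, 80.
Fno99I cuts after base 3 of each site, so after positions 5, 82.
NheI sites (GCTAGC) start at positions 13, 28.
NheI cuts after the first base of each site, so after positions 13, 28.
Combined cut positions: 5, 13, 28, 82.
Circular molecule, 4 cuts → 4 fragments:
  6–13 → 8 bp
  14–28 → 15 bp
  29–82 → 54 bp
  83–161 then 1–5 → 79 + 5 = 84 bp
Sorted largest to smallest: 84, 54, 15, 8 bp.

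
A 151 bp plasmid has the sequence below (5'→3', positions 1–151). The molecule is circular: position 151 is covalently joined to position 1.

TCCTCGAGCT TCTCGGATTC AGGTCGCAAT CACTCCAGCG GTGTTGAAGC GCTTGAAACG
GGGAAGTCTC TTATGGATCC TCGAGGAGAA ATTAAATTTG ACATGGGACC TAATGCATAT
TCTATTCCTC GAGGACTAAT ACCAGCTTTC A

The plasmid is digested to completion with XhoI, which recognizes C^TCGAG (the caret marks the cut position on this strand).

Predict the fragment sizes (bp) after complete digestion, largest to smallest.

XhoI sites (CTCGAG) start at positions 3, 80, 128.
XhoI cuts after the first base of each site, so after positions 3, 80, 128.
Circular molecule, 3 cuts → 3 fragments:
  4–80 → 77 bp
  81–128 → 48 bp
  129–151 then 1–3 → 23 + 3 = 26 bp
Sorted largest to smallest: 77, 48, 26 bp.

77, 48, 26 bp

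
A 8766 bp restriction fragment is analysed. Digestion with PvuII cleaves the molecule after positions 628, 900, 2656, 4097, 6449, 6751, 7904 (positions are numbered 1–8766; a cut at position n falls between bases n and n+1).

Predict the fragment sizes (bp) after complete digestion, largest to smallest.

2352, 1756, 1441, 1153, 862, 628, 302, 272 bp

Linear molecule, 7 cuts → 8 fragments:
  628 − 0 = 628 bp
  900 − 628 = 272 bp
  2656 − 900 = 1756 bp
  4097 − 2656 = 1441 bp
  6449 − 4097 = 2352 bp
  6751 − 6449 = 302 bp
  7904 − 6751 = 1153 bp
  8766 − 7904 = 862 bp
Sorted largest to smallest: 2352, 1756, 1441, 1153, 862, 628, 302, 272 bp.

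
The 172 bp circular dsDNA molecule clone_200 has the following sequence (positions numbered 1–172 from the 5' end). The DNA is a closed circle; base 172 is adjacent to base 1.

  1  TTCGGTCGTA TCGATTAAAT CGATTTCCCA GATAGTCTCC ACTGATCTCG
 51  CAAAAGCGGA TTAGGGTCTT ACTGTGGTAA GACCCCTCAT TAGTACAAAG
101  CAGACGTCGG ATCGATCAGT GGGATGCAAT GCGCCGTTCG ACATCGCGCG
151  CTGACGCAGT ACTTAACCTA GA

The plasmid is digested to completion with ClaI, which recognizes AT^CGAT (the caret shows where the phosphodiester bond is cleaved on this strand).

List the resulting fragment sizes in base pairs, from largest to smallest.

92, 71, 9 bp

ClaI sites (ATCGAT) start at positions 10, 19, 111.
ClaI cuts after base 2 of each site, so after positions 11, 20, 112.
Circular molecule, 3 cuts → 3 fragments:
  12–20 → 9 bp
  21–112 → 92 bp
  113–172 then 1–11 → 60 + 11 = 71 bp
Sorted largest to smallest: 92, 71, 9 bp.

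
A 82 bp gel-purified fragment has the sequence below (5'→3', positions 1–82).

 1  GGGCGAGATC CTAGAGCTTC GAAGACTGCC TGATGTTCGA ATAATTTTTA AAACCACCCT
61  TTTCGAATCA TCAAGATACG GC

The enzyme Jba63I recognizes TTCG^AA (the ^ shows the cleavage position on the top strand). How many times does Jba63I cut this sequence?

3

TTCGAA occurs starting at positions 18, 36, 62.
Jba63I cuts at 3 sites.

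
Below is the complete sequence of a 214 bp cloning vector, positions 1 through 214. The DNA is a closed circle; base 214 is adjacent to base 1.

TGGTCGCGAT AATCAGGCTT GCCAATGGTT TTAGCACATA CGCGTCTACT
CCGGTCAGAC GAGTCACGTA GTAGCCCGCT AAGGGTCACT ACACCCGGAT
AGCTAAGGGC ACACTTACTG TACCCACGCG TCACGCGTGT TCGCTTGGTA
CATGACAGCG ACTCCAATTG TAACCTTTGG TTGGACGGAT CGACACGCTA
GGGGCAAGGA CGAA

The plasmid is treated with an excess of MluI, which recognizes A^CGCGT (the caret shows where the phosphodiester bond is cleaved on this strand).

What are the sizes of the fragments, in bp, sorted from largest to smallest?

121, 86, 7 bp

MluI sites (ACGCGT) start at positions 40, 126, 133.
MluI cuts after the first base of each site, so after positions 40, 126, 133.
Circular molecule, 3 cuts → 3 fragments:
  41–126 → 86 bp
  127–133 → 7 bp
  134–214 then 1–40 → 81 + 40 = 121 bp
Sorted largest to smallest: 121, 86, 7 bp.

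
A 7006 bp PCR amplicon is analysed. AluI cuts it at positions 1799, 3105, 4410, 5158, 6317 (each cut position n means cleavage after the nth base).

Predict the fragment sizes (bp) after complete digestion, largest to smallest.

Linear molecule, 5 cuts → 6 fragments:
  1799 − 0 = 1799 bp
  3105 − 1799 = 1306 bp
  4410 − 3105 = 1305 bp
  5158 − 4410 = 748 bp
  6317 − 5158 = 1159 bp
  7006 − 6317 = 689 bp
Sorted largest to smallest: 1799, 1306, 1305, 1159, 748, 689 bp.

1799, 1306, 1305, 1159, 748, 689 bp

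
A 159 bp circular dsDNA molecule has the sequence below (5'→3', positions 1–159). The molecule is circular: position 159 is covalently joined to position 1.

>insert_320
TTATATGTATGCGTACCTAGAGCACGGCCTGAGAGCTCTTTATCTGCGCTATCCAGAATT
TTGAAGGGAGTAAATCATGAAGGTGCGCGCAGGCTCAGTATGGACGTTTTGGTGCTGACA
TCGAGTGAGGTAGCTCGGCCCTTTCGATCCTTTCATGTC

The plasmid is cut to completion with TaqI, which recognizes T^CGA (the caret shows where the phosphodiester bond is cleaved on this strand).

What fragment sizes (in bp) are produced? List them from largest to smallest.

136, 23 bp

TaqI sites (TCGA) start at positions 121, 144.
TaqI cuts after the first base of each site, so after positions 121, 144.
Circular molecule, 2 cuts → 2 fragments:
  122–144 → 23 bp
  145–159 then 1–121 → 15 + 121 = 136 bp
Sorted largest to smallest: 136, 23 bp.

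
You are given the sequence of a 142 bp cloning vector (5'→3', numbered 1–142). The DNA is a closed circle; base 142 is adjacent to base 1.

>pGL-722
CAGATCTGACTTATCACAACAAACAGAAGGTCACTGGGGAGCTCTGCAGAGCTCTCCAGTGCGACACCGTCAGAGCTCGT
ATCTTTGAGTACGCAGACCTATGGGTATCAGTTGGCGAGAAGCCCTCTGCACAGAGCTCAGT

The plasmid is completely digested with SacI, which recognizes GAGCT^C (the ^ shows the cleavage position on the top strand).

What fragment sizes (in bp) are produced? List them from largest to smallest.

SacI sites (GAGCTC) start at positions 39, 49, 73, 134.
SacI cuts after base 5 of each site (before the last base), so after positions 43, 53, 77, 138.
Circular molecule, 4 cuts → 4 fragments:
  44–53 → 10 bp
  54–77 → 24 bp
  78–138 → 61 bp
  139–142 then 1–43 → 4 + 43 = 47 bp
Sorted largest to smallest: 61, 47, 24, 10 bp.

61, 47, 24, 10 bp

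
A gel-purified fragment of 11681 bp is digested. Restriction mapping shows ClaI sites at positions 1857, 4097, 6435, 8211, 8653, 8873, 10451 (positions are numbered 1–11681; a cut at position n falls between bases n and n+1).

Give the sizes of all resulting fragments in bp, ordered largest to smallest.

2338, 2240, 1857, 1776, 1578, 1230, 442, 220 bp

Linear molecule, 7 cuts → 8 fragments:
  1857 − 0 = 1857 bp
  4097 − 1857 = 2240 bp
  6435 − 4097 = 2338 bp
  8211 − 6435 = 1776 bp
  8653 − 8211 = 442 bp
  8873 − 8653 = 220 bp
  10451 − 8873 = 1578 bp
  11681 − 10451 = 1230 bp
Sorted largest to smallest: 2338, 2240, 1857, 1776, 1578, 1230, 442, 220 bp.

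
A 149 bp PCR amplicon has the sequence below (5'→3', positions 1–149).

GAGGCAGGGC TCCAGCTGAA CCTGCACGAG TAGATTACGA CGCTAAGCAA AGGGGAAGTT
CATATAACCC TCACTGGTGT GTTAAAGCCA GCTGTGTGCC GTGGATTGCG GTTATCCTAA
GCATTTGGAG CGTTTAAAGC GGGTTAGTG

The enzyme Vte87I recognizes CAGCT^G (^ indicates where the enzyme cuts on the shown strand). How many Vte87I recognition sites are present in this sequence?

CAGCTG occurs starting at positions 13, 89.
Vte87I cuts at 2 sites.

2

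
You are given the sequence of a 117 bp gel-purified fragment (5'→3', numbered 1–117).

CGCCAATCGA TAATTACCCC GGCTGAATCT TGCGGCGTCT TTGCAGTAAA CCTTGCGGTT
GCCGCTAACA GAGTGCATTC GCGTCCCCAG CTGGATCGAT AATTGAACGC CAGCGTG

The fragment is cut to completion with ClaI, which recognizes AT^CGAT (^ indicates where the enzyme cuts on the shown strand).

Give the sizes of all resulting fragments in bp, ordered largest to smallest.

ClaI sites (ATCGAT) start at positions 6, 95.
ClaI cuts after base 2 of each site, so after positions 7, 96.
Linear molecule, 2 cuts → 3 fragments:
  1–7 → 7 bp
  8–96 → 89 bp
  97–117 → 21 bp
Sorted largest to smallest: 89, 21, 7 bp.

89, 21, 7 bp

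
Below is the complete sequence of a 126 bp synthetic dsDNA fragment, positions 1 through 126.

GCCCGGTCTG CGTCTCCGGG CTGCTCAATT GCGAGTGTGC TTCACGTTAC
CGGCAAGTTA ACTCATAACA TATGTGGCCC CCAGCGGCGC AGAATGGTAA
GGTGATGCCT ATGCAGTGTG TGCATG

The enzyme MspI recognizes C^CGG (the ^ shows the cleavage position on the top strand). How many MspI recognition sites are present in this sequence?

CCGG occurs starting at positions 3, 16, 50.
MspI cuts at 3 sites.

3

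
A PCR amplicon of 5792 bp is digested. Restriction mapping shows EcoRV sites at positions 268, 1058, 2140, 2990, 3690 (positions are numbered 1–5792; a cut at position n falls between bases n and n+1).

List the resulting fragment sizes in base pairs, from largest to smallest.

2102, 1082, 850, 790, 700, 268 bp

Linear molecule, 5 cuts → 6 fragments:
  268 − 0 = 268 bp
  1058 − 268 = 790 bp
  2140 − 1058 = 1082 bp
  2990 − 2140 = 850 bp
  3690 − 2990 = 700 bp
  5792 − 3690 = 2102 bp
Sorted largest to smallest: 2102, 1082, 850, 790, 700, 268 bp.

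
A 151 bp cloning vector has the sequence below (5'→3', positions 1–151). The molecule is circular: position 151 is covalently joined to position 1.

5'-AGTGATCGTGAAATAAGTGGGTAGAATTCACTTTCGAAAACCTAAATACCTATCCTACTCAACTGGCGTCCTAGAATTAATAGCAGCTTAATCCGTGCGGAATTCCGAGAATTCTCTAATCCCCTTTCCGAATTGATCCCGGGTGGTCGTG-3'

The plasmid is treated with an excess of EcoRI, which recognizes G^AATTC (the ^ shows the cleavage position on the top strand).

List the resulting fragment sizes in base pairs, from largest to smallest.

76, 66, 9 bp

EcoRI sites (GAATTC) start at positions 24, 100, 109.
EcoRI cuts after the first base of each site, so after positions 24, 100, 109.
Circular molecule, 3 cuts → 3 fragments:
  25–100 → 76 bp
  101–109 → 9 bp
  110–151 then 1–24 → 42 + 24 = 66 bp
Sorted largest to smallest: 76, 66, 9 bp.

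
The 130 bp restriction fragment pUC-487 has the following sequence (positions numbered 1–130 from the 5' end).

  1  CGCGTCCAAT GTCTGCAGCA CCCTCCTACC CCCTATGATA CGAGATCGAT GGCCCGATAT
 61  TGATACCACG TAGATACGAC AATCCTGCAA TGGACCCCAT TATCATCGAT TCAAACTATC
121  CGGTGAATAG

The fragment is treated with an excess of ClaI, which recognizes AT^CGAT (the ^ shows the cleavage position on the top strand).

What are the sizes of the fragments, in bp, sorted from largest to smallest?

60, 46, 24 bp

ClaI sites (ATCGAT) start at positions 45, 105.
ClaI cuts after base 2 of each site, so after positions 46, 106.
Linear molecule, 2 cuts → 3 fragments:
  1–46 → 46 bp
  47–106 → 60 bp
  107–130 → 24 bp
Sorted largest to smallest: 60, 46, 24 bp.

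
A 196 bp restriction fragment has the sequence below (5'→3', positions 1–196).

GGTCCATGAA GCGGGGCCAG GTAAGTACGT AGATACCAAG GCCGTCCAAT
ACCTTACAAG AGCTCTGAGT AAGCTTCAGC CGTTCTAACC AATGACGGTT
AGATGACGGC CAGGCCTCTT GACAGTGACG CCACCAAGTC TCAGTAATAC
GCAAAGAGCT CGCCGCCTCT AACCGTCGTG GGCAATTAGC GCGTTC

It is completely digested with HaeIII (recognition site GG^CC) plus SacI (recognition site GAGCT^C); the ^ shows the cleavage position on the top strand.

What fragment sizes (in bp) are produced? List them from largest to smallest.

46, 45, 36, 25, 23, 16, 5 bp

HaeIII sites (GGCC) start at positions 15, 40, 108, 113.
HaeIII cuts after base 2 of each site, so after positions 16, 41, 109, 114.
SacI sites (GAGCTC) start at positions 60, 156.
SacI cuts after base 5 of each site (before the last base), so after positions 64, 160.
Combined cut positions: 16, 41, 64, 109, 114, 160.
Linear molecule, 6 cuts → 7 fragments:
  1–16 → 16 bp
  17–41 → 25 bp
  42–64 → 23 bp
  65–109 → 45 bp
  110–114 → 5 bp
  115–160 → 46 bp
  161–196 → 36 bp
Sorted largest to smallest: 46, 45, 36, 25, 23, 16, 5 bp.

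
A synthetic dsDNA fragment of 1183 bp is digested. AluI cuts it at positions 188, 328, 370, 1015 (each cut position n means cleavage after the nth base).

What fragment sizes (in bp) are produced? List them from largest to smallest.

Linear molecule, 4 cuts → 5 fragments:
  188 − 0 = 188 bp
  328 − 188 = 140 bp
  370 − 328 = 42 bp
  1015 − 370 = 645 bp
  1183 − 1015 = 168 bp
Sorted largest to smallest: 645, 188, 168, 140, 42 bp.

645, 188, 168, 140, 42 bp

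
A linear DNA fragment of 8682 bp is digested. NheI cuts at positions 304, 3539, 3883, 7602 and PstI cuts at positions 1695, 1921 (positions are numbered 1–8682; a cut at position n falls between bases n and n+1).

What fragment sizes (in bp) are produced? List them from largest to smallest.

3719, 1618, 1391, 1080, 344, 304, 226 bp

Combined cut positions (sorted): 304, 1695, 1921, 3539, 3883, 7602.
Linear molecule, 6 cuts → 7 fragments:
  304 − 0 = 304 bp
  1695 − 304 = 1391 bp
  1921 − 1695 = 226 bp
  3539 − 1921 = 1618 bp
  3883 − 3539 = 344 bp
  7602 − 3883 = 3719 bp
  8682 − 7602 = 1080 bp
Sorted largest to smallest: 3719, 1618, 1391, 1080, 344, 304, 226 bp.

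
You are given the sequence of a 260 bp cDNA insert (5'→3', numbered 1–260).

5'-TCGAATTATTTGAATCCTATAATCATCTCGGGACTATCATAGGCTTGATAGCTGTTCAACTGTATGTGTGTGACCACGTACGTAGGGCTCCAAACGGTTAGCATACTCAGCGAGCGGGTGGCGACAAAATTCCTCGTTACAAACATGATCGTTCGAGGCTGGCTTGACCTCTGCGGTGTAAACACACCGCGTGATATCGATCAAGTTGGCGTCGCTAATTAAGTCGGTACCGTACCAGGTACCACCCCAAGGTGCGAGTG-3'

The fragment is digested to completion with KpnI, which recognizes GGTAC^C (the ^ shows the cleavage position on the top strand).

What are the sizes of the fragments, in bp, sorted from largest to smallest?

230, 18, 12 bp

KpnI sites (GGTACC) start at positions 226, 238.
KpnI cuts after base 5 of each site (before the last base), so after positions 230, 242.
Linear molecule, 2 cuts → 3 fragments:
  1–230 → 230 bp
  231–242 → 12 bp
  243–260 → 18 bp
Sorted largest to smallest: 230, 18, 12 bp.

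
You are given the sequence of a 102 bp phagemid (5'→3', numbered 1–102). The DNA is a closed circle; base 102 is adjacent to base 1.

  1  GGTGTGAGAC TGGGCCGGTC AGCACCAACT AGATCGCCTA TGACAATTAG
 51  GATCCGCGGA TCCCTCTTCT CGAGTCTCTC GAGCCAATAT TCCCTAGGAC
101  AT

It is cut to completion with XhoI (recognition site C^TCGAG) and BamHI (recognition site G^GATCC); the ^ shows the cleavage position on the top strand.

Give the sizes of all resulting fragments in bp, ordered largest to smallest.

74, 11, 9, 8 bp

XhoI sites (CTCGAG) start at positions 69, 78.
XhoI cuts after the first base of each site, so after positions 69, 78.
BamHI sites (GGATCC) start at positions 50, 58.
BamHI cuts after the first base of each site, so after positions 50, 58.
Combined cut positions: 50, 58, 69, 78.
Circular molecule, 4 cuts → 4 fragments:
  51–58 → 8 bp
  59–69 → 11 bp
  70–78 → 9 bp
  79–102 then 1–50 → 24 + 50 = 74 bp
Sorted largest to smallest: 74, 11, 9, 8 bp.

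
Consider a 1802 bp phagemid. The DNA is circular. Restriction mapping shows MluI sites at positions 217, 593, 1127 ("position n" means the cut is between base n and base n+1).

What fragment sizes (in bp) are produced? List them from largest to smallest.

Circular molecule, 3 cuts → 3 fragments:
  593 − 217 = 376 bp
  1127 − 593 = 534 bp
  wrap: 1802 − 1127 + 217 = 892 bp
Sorted largest to smallest: 892, 534, 376 bp.

892, 534, 376 bp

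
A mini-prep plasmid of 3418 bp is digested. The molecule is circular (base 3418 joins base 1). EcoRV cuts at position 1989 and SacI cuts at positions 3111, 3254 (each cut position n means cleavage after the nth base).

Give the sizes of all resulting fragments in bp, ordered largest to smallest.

Combined cut positions (sorted): 1989, 3111, 3254.
Circular molecule, 3 cuts → 3 fragments:
  3111 − 1989 = 1122 bp
  3254 − 3111 = 143 bp
  wrap: 3418 − 3254 + 1989 = 2153 bp
Sorted largest to smallest: 2153, 1122, 143 bp.

2153, 1122, 143 bp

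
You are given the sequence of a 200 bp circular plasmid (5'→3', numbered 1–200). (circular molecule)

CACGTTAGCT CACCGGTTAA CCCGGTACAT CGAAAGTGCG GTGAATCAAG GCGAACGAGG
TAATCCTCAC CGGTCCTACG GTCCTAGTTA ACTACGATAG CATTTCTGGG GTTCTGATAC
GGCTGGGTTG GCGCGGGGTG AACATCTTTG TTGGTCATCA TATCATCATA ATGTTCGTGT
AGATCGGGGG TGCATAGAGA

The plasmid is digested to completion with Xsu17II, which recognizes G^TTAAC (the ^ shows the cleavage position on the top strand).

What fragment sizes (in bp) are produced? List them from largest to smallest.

Xsu17II sites (GTTAAC) start at positions 16, 87.
Xsu17II cuts after the first base of each site, so after positions 16, 87.
Circular molecule, 2 cuts → 2 fragments:
  17–87 → 71 bp
  88–200 then 1–16 → 113 + 16 = 129 bp
Sorted largest to smallest: 129, 71 bp.

129, 71 bp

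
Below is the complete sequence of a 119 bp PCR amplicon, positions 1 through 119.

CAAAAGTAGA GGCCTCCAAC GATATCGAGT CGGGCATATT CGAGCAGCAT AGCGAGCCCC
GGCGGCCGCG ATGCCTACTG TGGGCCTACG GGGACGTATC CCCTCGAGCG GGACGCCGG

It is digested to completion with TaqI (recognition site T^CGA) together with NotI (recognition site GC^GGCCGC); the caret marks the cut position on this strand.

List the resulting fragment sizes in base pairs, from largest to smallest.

TaqI sites (TCGA) start at positions 25, 40, 104.
TaqI cuts after the first base of each site, so after positions 25, 40, 104.
The NotI site (GCGGCCGC) starts at position 62.
NotI cuts after base 2 of each site, so after position 63.
Combined cut positions: 25, 40, 63, 104.
Linear molecule, 4 cuts → 5 fragments:
  1–25 → 25 bp
  26–40 → 15 bp
  41–63 → 23 bp
  64–104 → 41 bp
  105–119 → 15 bp
Sorted largest to smallest: 41, 25, 23, 15, 15 bp.

41, 25, 23, 15, 15 bp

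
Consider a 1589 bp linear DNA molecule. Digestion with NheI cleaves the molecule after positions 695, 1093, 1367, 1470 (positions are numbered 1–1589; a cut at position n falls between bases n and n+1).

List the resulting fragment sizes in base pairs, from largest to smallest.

Linear molecule, 4 cuts → 5 fragments:
  695 − 0 = 695 bp
  1093 − 695 = 398 bp
  1367 − 1093 = 274 bp
  1470 − 1367 = 103 bp
  1589 − 1470 = 119 bp
Sorted largest to smallest: 695, 398, 274, 119, 103 bp.

695, 398, 274, 119, 103 bp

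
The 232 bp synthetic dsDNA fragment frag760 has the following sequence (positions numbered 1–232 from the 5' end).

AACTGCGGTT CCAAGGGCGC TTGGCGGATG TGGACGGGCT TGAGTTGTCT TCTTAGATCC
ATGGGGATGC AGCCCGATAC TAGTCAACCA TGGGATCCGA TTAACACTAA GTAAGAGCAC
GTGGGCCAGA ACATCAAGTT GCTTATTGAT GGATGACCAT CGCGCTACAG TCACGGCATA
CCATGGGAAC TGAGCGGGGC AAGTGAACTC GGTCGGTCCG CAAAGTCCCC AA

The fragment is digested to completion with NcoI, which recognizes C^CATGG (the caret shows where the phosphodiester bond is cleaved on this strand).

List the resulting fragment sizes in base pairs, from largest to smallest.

93, 59, 51, 29 bp

NcoI sites (CCATGG) start at positions 59, 88, 181.
NcoI cuts after the first base of each site, so after positions 59, 88, 181.
Linear molecule, 3 cuts → 4 fragments:
  1–59 → 59 bp
  60–88 → 29 bp
  89–181 → 93 bp
  182–232 → 51 bp
Sorted largest to smallest: 93, 59, 51, 29 bp.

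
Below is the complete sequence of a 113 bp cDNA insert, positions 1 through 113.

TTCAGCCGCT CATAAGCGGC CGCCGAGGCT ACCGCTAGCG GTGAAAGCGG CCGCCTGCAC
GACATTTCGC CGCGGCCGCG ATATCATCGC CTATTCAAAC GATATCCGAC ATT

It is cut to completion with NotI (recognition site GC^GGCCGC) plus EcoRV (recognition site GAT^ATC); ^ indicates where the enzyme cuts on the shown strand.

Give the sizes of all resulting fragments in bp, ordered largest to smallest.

31, 25, 21, 17, 10, 9 bp

NotI sites (GCGGCCGC) start at positions 16, 47, 72.
NotI cuts after base 2 of each site, so after positions 17, 48, 73.
EcoRV sites (GATATC) start at positions 80, 101.
EcoRV cuts after base 3 of each site, so after positions 82, 103.
Combined cut positions: 17, 48, 73, 82, 103.
Linear molecule, 5 cuts → 6 fragments:
  1–17 → 17 bp
  18–48 → 31 bp
  49–73 → 25 bp
  74–82 → 9 bp
  83–103 → 21 bp
  104–113 → 10 bp
Sorted largest to smallest: 31, 25, 21, 17, 10, 9 bp.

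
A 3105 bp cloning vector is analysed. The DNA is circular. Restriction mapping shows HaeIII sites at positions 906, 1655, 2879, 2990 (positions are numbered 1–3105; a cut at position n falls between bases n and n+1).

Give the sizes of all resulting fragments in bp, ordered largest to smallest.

1224, 1021, 749, 111 bp

Circular molecule, 4 cuts → 4 fragments:
  1655 − 906 = 749 bp
  2879 − 1655 = 1224 bp
  2990 − 2879 = 111 bp
  wrap: 3105 − 2990 + 906 = 1021 bp
Sorted largest to smallest: 1224, 1021, 749, 111 bp.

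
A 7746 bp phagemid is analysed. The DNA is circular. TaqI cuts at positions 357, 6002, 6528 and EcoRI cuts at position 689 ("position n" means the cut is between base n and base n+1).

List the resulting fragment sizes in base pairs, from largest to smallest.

Combined cut positions (sorted): 357, 689, 6002, 6528.
Circular molecule, 4 cuts → 4 fragments:
  689 − 357 = 332 bp
  6002 − 689 = 5313 bp
  6528 − 6002 = 526 bp
  wrap: 7746 − 6528 + 357 = 1575 bp
Sorted largest to smallest: 5313, 1575, 526, 332 bp.

5313, 1575, 526, 332 bp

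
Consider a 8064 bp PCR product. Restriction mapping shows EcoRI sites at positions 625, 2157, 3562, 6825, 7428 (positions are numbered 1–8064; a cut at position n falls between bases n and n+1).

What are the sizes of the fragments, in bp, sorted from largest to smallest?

3263, 1532, 1405, 636, 625, 603 bp

Linear molecule, 5 cuts → 6 fragments:
  625 − 0 = 625 bp
  2157 − 625 = 1532 bp
  3562 − 2157 = 1405 bp
  6825 − 3562 = 3263 bp
  7428 − 6825 = 603 bp
  8064 − 7428 = 636 bp
Sorted largest to smallest: 3263, 1532, 1405, 636, 625, 603 bp.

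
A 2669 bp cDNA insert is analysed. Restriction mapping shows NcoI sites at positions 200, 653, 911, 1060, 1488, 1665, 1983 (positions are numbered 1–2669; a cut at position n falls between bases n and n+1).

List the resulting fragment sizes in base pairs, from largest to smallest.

686, 453, 428, 318, 258, 200, 177, 149 bp

Linear molecule, 7 cuts → 8 fragments:
  200 − 0 = 200 bp
  653 − 200 = 453 bp
  911 − 653 = 258 bp
  1060 − 911 = 149 bp
  1488 − 1060 = 428 bp
  1665 − 1488 = 177 bp
  1983 − 1665 = 318 bp
  2669 − 1983 = 686 bp
Sorted largest to smallest: 686, 453, 428, 318, 258, 200, 177, 149 bp.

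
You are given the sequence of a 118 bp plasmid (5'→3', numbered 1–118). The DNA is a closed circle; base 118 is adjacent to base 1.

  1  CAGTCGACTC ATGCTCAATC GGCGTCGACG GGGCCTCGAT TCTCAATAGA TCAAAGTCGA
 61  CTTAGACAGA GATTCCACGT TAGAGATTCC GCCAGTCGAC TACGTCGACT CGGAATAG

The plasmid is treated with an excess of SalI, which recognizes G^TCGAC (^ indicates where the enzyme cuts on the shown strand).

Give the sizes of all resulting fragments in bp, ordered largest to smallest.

SalI sites (GTCGAC) start at positions 3, 24, 56, 95, 104.
SalI cuts after the first base of each site, so after positions 3, 24, 56, 95, 104.
Circular molecule, 5 cuts → 5 fragments:
  4–24 → 21 bp
  25–56 → 32 bp
  57–95 → 39 bp
  96–104 → 9 bp
  105–118 then 1–3 → 14 + 3 = 17 bp
Sorted largest to smallest: 39, 32, 21, 17, 9 bp.

39, 32, 21, 17, 9 bp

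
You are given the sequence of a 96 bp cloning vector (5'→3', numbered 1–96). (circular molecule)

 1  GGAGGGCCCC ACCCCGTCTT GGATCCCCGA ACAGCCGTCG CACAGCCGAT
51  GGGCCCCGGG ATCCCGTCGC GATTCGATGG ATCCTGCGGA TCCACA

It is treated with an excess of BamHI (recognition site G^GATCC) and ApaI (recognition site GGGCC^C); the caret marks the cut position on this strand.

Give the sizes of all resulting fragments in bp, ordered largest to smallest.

34, 20, 16, 13, 9, 4 bp

BamHI sites (GGATCC) start at positions 21, 59, 79, 88.
BamHI cuts after the first base of each site, so after positions 21, 59, 79, 88.
ApaI sites (GGGCCC) start at positions 4, 51.
ApaI cuts after base 5 of each site (before the last base), so after positions 8, 55.
Combined cut positions: 8, 21, 55, 59, 79, 88.
Circular molecule, 6 cuts → 6 fragments:
  9–21 → 13 bp
  22–55 → 34 bp
  56–59 → 4 bp
  60–79 → 20 bp
  80–88 → 9 bp
  89–96 then 1–8 → 8 + 8 = 16 bp
Sorted largest to smallest: 34, 20, 16, 13, 9, 4 bp.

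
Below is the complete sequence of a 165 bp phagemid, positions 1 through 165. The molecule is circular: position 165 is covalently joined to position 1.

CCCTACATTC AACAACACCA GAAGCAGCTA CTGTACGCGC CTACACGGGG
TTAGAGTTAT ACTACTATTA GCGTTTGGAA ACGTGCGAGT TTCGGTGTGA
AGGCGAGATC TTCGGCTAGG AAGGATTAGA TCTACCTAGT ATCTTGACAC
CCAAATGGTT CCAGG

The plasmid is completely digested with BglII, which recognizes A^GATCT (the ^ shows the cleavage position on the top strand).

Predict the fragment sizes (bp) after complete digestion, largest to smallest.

BglII sites (AGATCT) start at positions 106, 128.
BglII cuts after the first base of each site, so after positions 106, 128.
Circular molecule, 2 cuts → 2 fragments:
  107–128 → 22 bp
  129–165 then 1–106 → 37 + 106 = 143 bp
Sorted largest to smallest: 143, 22 bp.

143, 22 bp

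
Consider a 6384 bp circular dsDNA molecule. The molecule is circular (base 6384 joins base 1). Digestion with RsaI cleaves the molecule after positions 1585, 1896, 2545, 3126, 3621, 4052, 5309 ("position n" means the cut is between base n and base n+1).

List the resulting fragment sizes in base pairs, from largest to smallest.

2660, 1257, 649, 581, 495, 431, 311 bp

Circular molecule, 7 cuts → 7 fragments:
  1896 − 1585 = 311 bp
  2545 − 1896 = 649 bp
  3126 − 2545 = 581 bp
  3621 − 3126 = 495 bp
  4052 − 3621 = 431 bp
  5309 − 4052 = 1257 bp
  wrap: 6384 − 5309 + 1585 = 2660 bp
Sorted largest to smallest: 2660, 1257, 649, 581, 495, 431, 311 bp.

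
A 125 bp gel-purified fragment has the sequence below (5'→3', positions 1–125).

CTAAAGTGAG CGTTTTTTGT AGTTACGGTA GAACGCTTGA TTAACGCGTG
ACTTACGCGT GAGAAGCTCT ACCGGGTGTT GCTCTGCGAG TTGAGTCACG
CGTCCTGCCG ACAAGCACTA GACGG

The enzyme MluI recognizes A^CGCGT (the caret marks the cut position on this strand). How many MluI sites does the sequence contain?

ACGCGT occurs starting at positions 44, 55, 98.
MluI cuts at 3 sites.

3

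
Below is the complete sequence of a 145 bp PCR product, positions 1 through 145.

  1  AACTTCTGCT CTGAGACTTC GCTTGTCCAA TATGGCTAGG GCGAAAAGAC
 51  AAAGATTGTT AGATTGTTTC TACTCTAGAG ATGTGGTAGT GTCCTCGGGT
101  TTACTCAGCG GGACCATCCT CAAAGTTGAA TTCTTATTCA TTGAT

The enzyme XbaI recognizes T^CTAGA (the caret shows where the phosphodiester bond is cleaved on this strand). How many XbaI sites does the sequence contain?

TCTAGA occurs starting at position 74.
XbaI cuts at 1 site.

1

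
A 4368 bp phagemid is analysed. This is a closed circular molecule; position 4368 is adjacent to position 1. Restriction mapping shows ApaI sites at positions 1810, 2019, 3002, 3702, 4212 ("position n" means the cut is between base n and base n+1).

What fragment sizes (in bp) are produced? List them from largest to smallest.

Circular molecule, 5 cuts → 5 fragments:
  2019 − 1810 = 209 bp
  3002 − 2019 = 983 bp
  3702 − 3002 = 700 bp
  4212 − 3702 = 510 bp
  wrap: 4368 − 4212 + 1810 = 1966 bp
Sorted largest to smallest: 1966, 983, 700, 510, 209 bp.

1966, 983, 700, 510, 209 bp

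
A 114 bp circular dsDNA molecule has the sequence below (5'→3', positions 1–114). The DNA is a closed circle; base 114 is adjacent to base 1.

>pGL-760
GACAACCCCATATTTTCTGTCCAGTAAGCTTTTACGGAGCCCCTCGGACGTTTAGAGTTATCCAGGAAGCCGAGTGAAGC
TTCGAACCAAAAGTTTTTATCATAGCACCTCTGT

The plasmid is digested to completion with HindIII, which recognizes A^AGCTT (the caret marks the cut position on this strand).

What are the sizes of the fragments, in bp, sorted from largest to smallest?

HindIII sites (AAGCTT) start at positions 26, 77.
HindIII cuts after the first base of each site, so after positions 26, 77.
Circular molecule, 2 cuts → 2 fragments:
  27–77 → 51 bp
  78–114 then 1–26 → 37 + 26 = 63 bp
Sorted largest to smallest: 63, 51 bp.

63, 51 bp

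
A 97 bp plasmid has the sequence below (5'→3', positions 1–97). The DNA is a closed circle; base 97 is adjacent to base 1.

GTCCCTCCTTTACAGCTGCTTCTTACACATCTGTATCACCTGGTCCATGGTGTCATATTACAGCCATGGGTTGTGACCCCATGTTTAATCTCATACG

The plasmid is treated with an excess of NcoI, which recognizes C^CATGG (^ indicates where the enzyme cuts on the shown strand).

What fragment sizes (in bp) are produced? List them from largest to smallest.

NcoI sites (CCATGG) start at positions 45, 64.
NcoI cuts after the first base of each site, so after positions 45, 64.
Circular molecule, 2 cuts → 2 fragments:
  46–64 → 19 bp
  65–97 then 1–45 → 33 + 45 = 78 bp
Sorted largest to smallest: 78, 19 bp.

78, 19 bp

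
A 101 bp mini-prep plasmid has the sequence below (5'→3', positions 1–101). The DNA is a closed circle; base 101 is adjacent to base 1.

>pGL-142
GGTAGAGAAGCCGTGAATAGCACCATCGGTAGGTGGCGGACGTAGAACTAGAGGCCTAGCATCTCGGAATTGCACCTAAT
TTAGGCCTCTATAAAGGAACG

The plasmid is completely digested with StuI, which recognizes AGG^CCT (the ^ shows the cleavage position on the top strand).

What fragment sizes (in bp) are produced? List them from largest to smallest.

70, 31 bp

StuI sites (AGGCCT) start at positions 52, 83.
StuI cuts after base 3 of each site, so after positions 54, 85.
Circular molecule, 2 cuts → 2 fragments:
  55–85 → 31 bp
  86–101 then 1–54 → 16 + 54 = 70 bp
Sorted largest to smallest: 70, 31 bp.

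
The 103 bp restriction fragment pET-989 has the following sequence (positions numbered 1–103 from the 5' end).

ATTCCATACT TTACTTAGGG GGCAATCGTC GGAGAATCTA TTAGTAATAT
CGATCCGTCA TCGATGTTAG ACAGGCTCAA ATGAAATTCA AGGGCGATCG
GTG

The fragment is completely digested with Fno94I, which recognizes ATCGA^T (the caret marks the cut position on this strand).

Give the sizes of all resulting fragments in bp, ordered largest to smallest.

53, 39, 11 bp

Fno94I sites (ATCGAT) start at positions 49, 60.
Fno94I cuts after base 5 of each site (before the last base), so after positions 53, 64.
Linear molecule, 2 cuts → 3 fragments:
  1–53 → 53 bp
  54–64 → 11 bp
  65–103 → 39 bp
Sorted largest to smallest: 53, 39, 11 bp.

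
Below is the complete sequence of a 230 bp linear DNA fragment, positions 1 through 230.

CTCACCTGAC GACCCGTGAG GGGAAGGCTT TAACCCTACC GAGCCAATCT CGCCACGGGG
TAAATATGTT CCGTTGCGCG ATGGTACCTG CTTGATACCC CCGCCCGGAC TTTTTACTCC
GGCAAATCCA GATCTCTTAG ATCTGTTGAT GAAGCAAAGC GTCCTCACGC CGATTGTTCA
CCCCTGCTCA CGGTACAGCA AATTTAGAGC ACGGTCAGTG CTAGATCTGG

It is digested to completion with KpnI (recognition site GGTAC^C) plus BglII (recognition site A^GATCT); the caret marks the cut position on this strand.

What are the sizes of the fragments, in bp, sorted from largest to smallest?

The KpnI site (GGTACC) starts at position 83.
KpnI cuts after base 5 of each site (before the last base), so after position 87.
BglII sites (AGATCT) start at positions 130, 139, 223.
BglII cuts after the first base of each site, so after positions 130, 139, 223.
Combined cut positions: 87, 130, 139, 223.
Linear molecule, 4 cuts → 5 fragments:
  1–87 → 87 bp
  88–130 → 43 bp
  131–139 → 9 bp
  140–223 → 84 bp
  224–230 → 7 bp
Sorted largest to smallest: 87, 84, 43, 9, 7 bp.

87, 84, 43, 9, 7 bp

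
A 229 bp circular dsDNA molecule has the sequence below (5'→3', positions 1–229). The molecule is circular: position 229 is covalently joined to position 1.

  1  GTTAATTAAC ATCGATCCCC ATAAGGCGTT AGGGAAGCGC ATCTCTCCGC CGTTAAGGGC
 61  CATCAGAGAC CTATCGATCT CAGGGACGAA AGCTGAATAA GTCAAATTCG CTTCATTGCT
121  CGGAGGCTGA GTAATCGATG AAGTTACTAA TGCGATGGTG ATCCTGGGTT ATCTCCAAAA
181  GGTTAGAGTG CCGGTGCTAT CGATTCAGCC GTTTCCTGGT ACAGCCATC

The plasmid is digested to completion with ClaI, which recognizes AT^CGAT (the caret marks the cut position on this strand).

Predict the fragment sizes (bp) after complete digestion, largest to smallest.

65, 62, 61, 41 bp

ClaI sites (ATCGAT) start at positions 11, 73, 134, 199.
ClaI cuts after base 2 of each site, so after positions 12, 74, 135, 200.
Circular molecule, 4 cuts → 4 fragments:
  13–74 → 62 bp
  75–135 → 61 bp
  136–200 → 65 bp
  201–229 then 1–12 → 29 + 12 = 41 bp
Sorted largest to smallest: 65, 62, 61, 41 bp.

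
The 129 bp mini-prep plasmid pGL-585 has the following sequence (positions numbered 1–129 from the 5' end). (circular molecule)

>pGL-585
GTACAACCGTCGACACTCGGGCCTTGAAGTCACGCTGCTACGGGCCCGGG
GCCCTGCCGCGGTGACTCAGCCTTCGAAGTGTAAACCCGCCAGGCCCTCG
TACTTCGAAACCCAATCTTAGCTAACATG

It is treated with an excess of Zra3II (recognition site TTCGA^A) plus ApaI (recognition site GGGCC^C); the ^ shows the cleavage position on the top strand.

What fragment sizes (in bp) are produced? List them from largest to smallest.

Zra3II sites (TTCGAA) start at positions 73, 104.
Zra3II cuts after base 5 of each site (before the last base), so after positions 77, 108.
ApaI sites (GGGCCC) start at positions 42, 49.
ApaI cuts after base 5 of each site (before the last base), so after positions 46, 53.
Combined cut positions: 46, 53, 77, 108.
Circular molecule, 4 cuts → 4 fragments:
  47–53 → 7 bp
  54–77 → 24 bp
  78–108 → 31 bp
  109–129 then 1–46 → 21 + 46 = 67 bp
Sorted largest to smallest: 67, 31, 24, 7 bp.

67, 31, 24, 7 bp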